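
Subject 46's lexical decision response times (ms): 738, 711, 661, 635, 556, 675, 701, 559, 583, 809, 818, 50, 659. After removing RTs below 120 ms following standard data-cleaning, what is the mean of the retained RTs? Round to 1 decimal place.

675.4 ms

Excluded: 50
Retained (n=12): Σ = 8105
Mean = 8105/12 = 675.4167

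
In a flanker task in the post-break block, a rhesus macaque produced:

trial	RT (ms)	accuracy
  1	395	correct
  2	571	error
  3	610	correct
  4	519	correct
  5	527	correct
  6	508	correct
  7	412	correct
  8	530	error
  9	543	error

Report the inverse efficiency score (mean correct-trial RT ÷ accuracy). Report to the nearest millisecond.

743 ms

Correct trials (n=6): 395, 610, 519, 527, 508, 412
Mean correct RT = 2971/6 = 495.1667 ms
Proportion correct = 6/9
IES = 495.1667 / (6/9) = 742.750 ms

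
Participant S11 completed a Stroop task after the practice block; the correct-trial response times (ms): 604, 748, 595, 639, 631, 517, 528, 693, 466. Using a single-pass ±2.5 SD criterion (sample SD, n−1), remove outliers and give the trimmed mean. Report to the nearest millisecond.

602 ms

n = 9, ΣRT = 5421, M = 602.333
Σ(x−M)² = 63056.00; s = √(63056.00/8) = 88.781
Cutoffs: 602.333 ± 2.5·88.781 → [380.4, 824.3]
No RTs fall outside the cutoffs; all 9 retained. Mean = 5421/9 = 602.333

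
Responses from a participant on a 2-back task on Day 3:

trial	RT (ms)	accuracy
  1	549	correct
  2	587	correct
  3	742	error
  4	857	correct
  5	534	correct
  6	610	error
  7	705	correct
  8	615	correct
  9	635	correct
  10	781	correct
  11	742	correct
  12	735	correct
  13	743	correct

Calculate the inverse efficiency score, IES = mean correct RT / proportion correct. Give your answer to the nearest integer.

804 ms

Correct trials (n=11): 549, 587, 857, 534, 705, 615, 635, 781, 742, 735, 743
Mean correct RT = 7483/11 = 680.2727 ms
Proportion correct = 11/13
IES = 680.2727 / (11/13) = 803.959 ms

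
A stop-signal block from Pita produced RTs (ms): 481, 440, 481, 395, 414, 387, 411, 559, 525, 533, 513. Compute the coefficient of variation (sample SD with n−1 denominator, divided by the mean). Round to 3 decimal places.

0.130

n = 11, Σ = 5139, M = 467.1818
Σ(x−M)² = 36949.636; s = √(36949.636/10) = 60.7862
CV = 60.7862 / 467.1818 = 0.13011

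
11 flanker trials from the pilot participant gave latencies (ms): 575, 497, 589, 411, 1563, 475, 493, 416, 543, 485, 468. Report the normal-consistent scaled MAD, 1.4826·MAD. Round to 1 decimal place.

Sorted: 411, 416, 468, 475, 485, 493, 497, 543, 575, 589, 1563 → median = 493
|x − 493| sorted: 0, 4, 8, 18, 25, 50, 77, 82, 82, 96, 1070 → MAD = 50
Robust SD ≈ 1.4826 × 50 = 74.130

74.1 ms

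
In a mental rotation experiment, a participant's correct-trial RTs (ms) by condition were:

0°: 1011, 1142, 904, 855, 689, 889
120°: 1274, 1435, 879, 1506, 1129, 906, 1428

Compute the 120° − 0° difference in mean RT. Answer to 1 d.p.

M(0°) = 5490/6 = 915.000
M(120°) = 8557/7 = 1222.429
Difference = 1222.429 − 915.000 = 307.429 ms

307.4 ms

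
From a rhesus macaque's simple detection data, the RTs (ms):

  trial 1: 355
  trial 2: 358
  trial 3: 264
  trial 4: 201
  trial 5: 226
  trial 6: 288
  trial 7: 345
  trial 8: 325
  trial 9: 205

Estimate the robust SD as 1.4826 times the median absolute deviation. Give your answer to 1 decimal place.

Sorted: 201, 205, 226, 264, 288, 325, 345, 355, 358 → median = 288
|x − 288| sorted: 0, 24, 37, 57, 62, 67, 70, 83, 87 → MAD = 62
Robust SD ≈ 1.4826 × 62 = 91.921

91.9 ms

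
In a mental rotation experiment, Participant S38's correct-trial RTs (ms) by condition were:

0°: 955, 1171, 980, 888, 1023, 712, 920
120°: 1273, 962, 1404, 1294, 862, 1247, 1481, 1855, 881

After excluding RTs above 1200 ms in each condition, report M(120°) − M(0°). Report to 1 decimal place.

120°: exclude 1273, 1404, 1294, 1247, 1481, 1855
M(0°) = 6649/7 = 949.857
M(120°) = 2705/3 = 901.667
Difference = 901.667 − 949.857 = -48.190 ms

-48.2 ms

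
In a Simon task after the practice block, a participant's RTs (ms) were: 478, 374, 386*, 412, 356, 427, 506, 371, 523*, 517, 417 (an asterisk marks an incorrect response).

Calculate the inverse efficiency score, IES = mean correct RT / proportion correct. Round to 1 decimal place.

523.9 ms

Correct trials (n=9): 478, 374, 412, 356, 427, 506, 371, 517, 417
Mean correct RT = 3858/9 = 428.6667 ms
Proportion correct = 9/11
IES = 428.6667 / (9/11) = 523.926 ms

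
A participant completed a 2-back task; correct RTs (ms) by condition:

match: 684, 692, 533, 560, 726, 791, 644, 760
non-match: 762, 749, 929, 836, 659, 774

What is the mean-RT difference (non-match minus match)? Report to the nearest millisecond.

M(match) = 5390/8 = 673.750
M(non-match) = 4709/6 = 784.833
Difference = 784.833 − 673.750 = 111.083 ms

111 ms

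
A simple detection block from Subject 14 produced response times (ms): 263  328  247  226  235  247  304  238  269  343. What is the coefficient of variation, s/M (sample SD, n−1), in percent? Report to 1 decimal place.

15.2%

n = 10, Σ = 2700, M = 270.0000
Σ(x−M)² = 15142.000; s = √(15142.000/9) = 41.0176
CV = 41.0176 / 270.0000 = 0.15192 = 15.192%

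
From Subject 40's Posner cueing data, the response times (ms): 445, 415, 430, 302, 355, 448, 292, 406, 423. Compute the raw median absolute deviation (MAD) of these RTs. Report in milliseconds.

Sorted: 292, 302, 355, 406, 415, 423, 430, 445, 448 → median = 415
|x − 415|: 30, 0, 15, 113, 60, 33, 123, 9, 8
Sorted deviations: 0, 8, 9, 15, 30, 33, 60, 113, 123 → MAD = 30

30 ms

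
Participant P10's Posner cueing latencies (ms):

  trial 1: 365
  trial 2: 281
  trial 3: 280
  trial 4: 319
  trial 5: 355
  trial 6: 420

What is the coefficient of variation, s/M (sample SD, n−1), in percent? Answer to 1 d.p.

16.1%

n = 6, Σ = 2020, M = 336.6667
Σ(x−M)² = 14705.333; s = √(14705.333/5) = 54.2316
CV = 54.2316 / 336.6667 = 0.16108 = 16.108%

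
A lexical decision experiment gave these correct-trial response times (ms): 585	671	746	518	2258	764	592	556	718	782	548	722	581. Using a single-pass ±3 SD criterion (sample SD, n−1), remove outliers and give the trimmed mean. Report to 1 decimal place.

n = 13, ΣRT = 10041, M = 772.385
Σ(x−M)² = 2489849.08; s = √(2489849.08/12) = 455.508
Cutoffs: 772.385 ± 3·455.508 → [-594.1, 2138.9]
Outside: 2258 → excluded.
Retained (n=12): Σ = 7783, mean = 7783/12 = 648.583

648.6 ms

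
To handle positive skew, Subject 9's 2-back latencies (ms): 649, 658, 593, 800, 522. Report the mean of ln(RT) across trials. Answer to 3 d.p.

6.458

ln(RT): 6.4754, 6.4892, 6.3852, 6.6846, 6.2577
Σ ln(RT) = 32.2921
Mean = 32.2921/5 = 6.45842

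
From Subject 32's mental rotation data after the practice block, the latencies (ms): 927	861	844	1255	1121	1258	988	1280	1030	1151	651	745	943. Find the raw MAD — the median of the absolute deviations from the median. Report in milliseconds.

Sorted: 651, 745, 844, 861, 927, 943, 988, 1030, 1121, 1151, 1255, 1258, 1280 → median = 988
|x − 988|: 61, 127, 144, 267, 133, 270, 0, 292, 42, 163, 337, 243, 45
Sorted deviations: 0, 42, 45, 61, 127, 133, 144, 163, 243, 267, 270, 292, 337 → MAD = 144

144 ms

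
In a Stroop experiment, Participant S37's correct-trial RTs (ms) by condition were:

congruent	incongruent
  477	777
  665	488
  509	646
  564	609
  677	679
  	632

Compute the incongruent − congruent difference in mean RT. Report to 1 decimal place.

M(congruent) = 2892/5 = 578.400
M(incongruent) = 3831/6 = 638.500
Difference = 638.500 − 578.400 = 60.100 ms

60.1 ms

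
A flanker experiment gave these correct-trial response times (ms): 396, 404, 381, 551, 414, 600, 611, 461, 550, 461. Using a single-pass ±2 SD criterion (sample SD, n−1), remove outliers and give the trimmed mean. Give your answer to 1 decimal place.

482.9 ms

n = 10, ΣRT = 4829, M = 482.900
Σ(x−M)² = 69128.90; s = √(69128.90/9) = 87.641
Cutoffs: 482.900 ± 2·87.641 → [307.6, 658.2]
No RTs fall outside the cutoffs; all 10 retained. Mean = 4829/10 = 482.900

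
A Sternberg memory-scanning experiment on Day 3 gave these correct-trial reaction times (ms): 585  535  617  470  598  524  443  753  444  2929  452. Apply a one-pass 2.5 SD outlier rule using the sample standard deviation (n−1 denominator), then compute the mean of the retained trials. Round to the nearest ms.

542 ms

n = 11, ΣRT = 8350, M = 759.091
Σ(x−M)² = 5267548.91; s = √(5267548.91/10) = 725.779
Cutoffs: 759.091 ± 2.5·725.779 → [-1055.4, 2573.5]
Outside: 2929 → excluded.
Retained (n=10): Σ = 5421, mean = 5421/10 = 542.100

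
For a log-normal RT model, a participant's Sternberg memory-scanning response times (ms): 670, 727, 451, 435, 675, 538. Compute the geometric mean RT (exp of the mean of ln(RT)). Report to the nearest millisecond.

ln(RT): 6.5073, 6.5889, 6.1115, 6.0753, 6.5147, 6.2879
Mean ln(RT) = 38.0856/6 = 6.34760
Geometric mean = exp(6.34760) = 571.12 ms

571 ms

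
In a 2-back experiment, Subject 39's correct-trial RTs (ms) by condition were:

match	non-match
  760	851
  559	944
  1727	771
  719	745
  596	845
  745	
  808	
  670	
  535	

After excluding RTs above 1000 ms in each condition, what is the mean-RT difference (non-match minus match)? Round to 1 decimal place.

match: exclude 1727
M(match) = 5392/8 = 674.000
M(non-match) = 4156/5 = 831.200
Difference = 831.200 − 674.000 = 157.200 ms

157.2 ms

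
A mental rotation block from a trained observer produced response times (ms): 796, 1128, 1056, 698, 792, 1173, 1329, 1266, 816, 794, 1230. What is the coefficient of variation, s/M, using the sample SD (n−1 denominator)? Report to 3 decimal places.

n = 11, Σ = 11078, M = 1007.0909
Σ(x−M)² = 533168.909; s = √(533168.909/10) = 230.9045
CV = 230.9045 / 1007.0909 = 0.22928

0.229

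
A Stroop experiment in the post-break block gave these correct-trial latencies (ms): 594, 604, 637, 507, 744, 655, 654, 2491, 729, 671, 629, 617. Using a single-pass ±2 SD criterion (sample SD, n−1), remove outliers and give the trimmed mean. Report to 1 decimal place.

n = 12, ΣRT = 9532, M = 794.333
Σ(x−M)² = 3182254.67; s = √(3182254.67/11) = 537.862
Cutoffs: 794.333 ± 2·537.862 → [-281.4, 1870.1]
Outside: 2491 → excluded.
Retained (n=11): Σ = 7041, mean = 7041/11 = 640.091

640.1 ms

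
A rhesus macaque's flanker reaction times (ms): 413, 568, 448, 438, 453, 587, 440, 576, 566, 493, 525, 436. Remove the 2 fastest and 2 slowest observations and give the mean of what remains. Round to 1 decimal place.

Sorted: 413, 436, 438, 440, 448, 453, 493, 525, 566, 568, 576, 587
Drop lowest 2 (413, 436) and highest 2 (576, 587)
Remaining (n=8): Σ = 3931, mean = 3931/8 = 491.375

491.4 ms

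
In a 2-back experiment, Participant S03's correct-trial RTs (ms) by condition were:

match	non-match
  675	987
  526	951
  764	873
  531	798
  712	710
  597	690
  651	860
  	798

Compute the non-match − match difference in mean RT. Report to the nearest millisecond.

M(match) = 4456/7 = 636.571
M(non-match) = 6667/8 = 833.375
Difference = 833.375 − 636.571 = 196.804 ms

197 ms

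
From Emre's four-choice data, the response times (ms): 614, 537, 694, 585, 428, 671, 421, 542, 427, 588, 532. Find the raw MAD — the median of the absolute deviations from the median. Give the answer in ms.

72 ms

Sorted: 421, 427, 428, 532, 537, 542, 585, 588, 614, 671, 694 → median = 542
|x − 542|: 72, 5, 152, 43, 114, 129, 121, 0, 115, 46, 10
Sorted deviations: 0, 5, 10, 43, 46, 72, 114, 115, 121, 129, 152 → MAD = 72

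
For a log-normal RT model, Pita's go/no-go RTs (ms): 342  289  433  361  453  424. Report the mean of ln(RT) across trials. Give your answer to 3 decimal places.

ln(RT): 5.8348, 5.6664, 6.0707, 5.8889, 6.1159, 6.0497
Σ ln(RT) = 35.6265
Mean = 35.6265/6 = 5.93775

5.938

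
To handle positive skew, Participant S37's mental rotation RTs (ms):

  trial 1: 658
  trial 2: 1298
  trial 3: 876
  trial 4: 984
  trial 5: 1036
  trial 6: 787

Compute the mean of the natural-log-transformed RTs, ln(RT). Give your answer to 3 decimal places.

ln(RT): 6.4892, 7.1686, 6.7754, 6.8916, 6.9431, 6.6682
Σ ln(RT) = 40.9361
Mean = 40.9361/6 = 6.82269

6.823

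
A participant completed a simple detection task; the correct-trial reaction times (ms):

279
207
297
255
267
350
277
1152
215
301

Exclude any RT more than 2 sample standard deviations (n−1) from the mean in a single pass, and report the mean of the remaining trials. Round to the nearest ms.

n = 10, ΣRT = 3600, M = 360.000
Σ(x−M)² = 712372.00; s = √(712372.00/9) = 281.340
Cutoffs: 360.000 ± 2·281.340 → [-202.7, 922.7]
Outside: 1152 → excluded.
Retained (n=9): Σ = 2448, mean = 2448/9 = 272.000

272 ms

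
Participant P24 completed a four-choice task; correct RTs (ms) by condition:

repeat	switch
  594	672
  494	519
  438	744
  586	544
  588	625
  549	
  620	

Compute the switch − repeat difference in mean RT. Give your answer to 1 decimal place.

68.1 ms

M(repeat) = 3869/7 = 552.714
M(switch) = 3104/5 = 620.800
Difference = 620.800 − 552.714 = 68.086 ms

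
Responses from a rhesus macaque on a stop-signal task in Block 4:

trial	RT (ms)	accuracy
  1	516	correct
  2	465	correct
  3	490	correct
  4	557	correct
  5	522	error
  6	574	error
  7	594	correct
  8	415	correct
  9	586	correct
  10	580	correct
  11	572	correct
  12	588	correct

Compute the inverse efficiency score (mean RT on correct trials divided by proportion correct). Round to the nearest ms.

Correct trials (n=10): 516, 465, 490, 557, 594, 415, 586, 580, 572, 588
Mean correct RT = 5363/10 = 536.3000 ms
Proportion correct = 10/12
IES = 536.3000 / (10/12) = 643.560 ms

644 ms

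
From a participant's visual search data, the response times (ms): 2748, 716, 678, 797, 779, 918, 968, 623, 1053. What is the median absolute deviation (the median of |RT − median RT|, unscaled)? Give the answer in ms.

121 ms

Sorted: 623, 678, 716, 779, 797, 918, 968, 1053, 2748 → median = 797
|x − 797|: 1951, 81, 119, 0, 18, 121, 171, 174, 256
Sorted deviations: 0, 18, 81, 119, 121, 171, 174, 256, 1951 → MAD = 121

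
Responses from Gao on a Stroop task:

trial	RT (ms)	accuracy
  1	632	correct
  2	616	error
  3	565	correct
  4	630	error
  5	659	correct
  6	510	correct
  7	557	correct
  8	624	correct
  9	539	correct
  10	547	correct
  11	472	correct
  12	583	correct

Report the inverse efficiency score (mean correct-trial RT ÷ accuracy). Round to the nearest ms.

Correct trials (n=10): 632, 565, 659, 510, 557, 624, 539, 547, 472, 583
Mean correct RT = 5688/10 = 568.8000 ms
Proportion correct = 10/12
IES = 568.8000 / (10/12) = 682.560 ms

683 ms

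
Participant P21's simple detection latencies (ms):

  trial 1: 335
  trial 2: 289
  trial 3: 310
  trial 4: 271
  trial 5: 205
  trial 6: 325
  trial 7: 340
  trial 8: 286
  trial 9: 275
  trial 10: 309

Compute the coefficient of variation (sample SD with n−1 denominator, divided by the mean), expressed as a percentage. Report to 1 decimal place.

n = 10, Σ = 2945, M = 294.5000
Σ(x−M)² = 14136.500; s = √(14136.500/9) = 39.6323
CV = 39.6323 / 294.5000 = 0.13458 = 13.458%

13.5%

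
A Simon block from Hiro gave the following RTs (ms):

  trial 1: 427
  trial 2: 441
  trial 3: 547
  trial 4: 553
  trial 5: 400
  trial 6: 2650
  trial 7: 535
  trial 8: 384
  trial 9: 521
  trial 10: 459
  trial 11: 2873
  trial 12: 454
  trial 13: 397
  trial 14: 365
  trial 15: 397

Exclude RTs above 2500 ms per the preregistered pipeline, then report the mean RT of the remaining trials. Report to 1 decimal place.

452.3 ms

Excluded: 2650, 2873
Retained (n=13): Σ = 5880
Mean = 5880/13 = 452.3077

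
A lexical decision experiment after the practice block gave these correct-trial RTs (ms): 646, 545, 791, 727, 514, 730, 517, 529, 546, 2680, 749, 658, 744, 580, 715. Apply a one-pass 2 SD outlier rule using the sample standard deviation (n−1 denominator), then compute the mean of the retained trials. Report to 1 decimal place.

642.2 ms

n = 15, ΣRT = 11671, M = 778.067
Σ(x−M)² = 4007602.93; s = √(4007602.93/14) = 535.030
Cutoffs: 778.067 ± 2·535.030 → [-292.0, 1848.1]
Outside: 2680 → excluded.
Retained (n=14): Σ = 8991, mean = 8991/14 = 642.214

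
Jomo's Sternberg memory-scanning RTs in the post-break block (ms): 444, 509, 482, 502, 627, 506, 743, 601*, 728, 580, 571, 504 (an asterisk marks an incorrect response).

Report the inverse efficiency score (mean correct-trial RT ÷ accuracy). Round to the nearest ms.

614 ms

Correct trials (n=11): 444, 509, 482, 502, 627, 506, 743, 728, 580, 571, 504
Mean correct RT = 6196/11 = 563.2727 ms
Proportion correct = 11/12
IES = 563.2727 / (11/12) = 614.479 ms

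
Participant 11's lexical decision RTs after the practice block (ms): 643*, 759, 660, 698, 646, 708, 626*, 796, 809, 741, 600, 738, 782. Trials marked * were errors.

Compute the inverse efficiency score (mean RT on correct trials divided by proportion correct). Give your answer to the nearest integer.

853 ms

Correct trials (n=11): 759, 660, 698, 646, 708, 796, 809, 741, 600, 738, 782
Mean correct RT = 7937/11 = 721.5455 ms
Proportion correct = 11/13
IES = 721.5455 / (11/13) = 852.736 ms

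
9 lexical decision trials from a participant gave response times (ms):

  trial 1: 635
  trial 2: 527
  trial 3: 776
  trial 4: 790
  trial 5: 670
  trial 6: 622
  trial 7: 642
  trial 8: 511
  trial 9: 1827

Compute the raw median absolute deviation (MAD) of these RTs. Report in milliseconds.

Sorted: 511, 527, 622, 635, 642, 670, 776, 790, 1827 → median = 642
|x − 642|: 7, 115, 134, 148, 28, 20, 0, 131, 1185
Sorted deviations: 0, 7, 20, 28, 115, 131, 134, 148, 1185 → MAD = 115

115 ms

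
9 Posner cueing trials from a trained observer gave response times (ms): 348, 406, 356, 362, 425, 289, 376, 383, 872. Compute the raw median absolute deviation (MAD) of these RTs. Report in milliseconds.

28 ms

Sorted: 289, 348, 356, 362, 376, 383, 406, 425, 872 → median = 376
|x − 376|: 28, 30, 20, 14, 49, 87, 0, 7, 496
Sorted deviations: 0, 7, 14, 20, 28, 30, 49, 87, 496 → MAD = 28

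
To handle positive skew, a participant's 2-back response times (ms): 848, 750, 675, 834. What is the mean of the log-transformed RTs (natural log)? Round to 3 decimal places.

ln(RT): 6.7429, 6.6201, 6.5147, 6.7262
Σ ln(RT) = 26.6039
Mean = 26.6039/4 = 6.65097

6.651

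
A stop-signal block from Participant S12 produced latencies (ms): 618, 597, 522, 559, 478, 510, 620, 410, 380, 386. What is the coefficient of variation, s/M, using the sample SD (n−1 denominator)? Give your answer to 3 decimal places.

0.182

n = 10, Σ = 5080, M = 508.0000
Σ(x−M)² = 77138.000; s = √(77138.000/9) = 92.5791
CV = 92.5791 / 508.0000 = 0.18224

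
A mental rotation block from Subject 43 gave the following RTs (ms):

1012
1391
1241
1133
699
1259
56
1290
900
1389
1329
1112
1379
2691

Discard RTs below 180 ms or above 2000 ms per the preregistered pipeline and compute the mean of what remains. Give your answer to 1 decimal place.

1177.8 ms

Excluded: 56, 2691
Retained (n=12): Σ = 14134
Mean = 14134/12 = 1177.8333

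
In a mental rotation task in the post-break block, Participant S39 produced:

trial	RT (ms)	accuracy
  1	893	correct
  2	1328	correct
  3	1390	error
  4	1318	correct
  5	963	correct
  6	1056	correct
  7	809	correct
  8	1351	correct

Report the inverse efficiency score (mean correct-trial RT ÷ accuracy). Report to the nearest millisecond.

1260 ms

Correct trials (n=7): 893, 1328, 1318, 963, 1056, 809, 1351
Mean correct RT = 7718/7 = 1102.5714 ms
Proportion correct = 7/8
IES = 1102.5714 / (7/8) = 1260.082 ms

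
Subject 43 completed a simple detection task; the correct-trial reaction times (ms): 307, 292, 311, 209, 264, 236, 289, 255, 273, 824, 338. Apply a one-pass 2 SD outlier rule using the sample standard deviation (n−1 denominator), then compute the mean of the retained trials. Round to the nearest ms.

277 ms

n = 11, ΣRT = 3598, M = 327.091
Σ(x−M)² = 284728.91; s = √(284728.91/10) = 168.739
Cutoffs: 327.091 ± 2·168.739 → [-10.4, 664.6]
Outside: 824 → excluded.
Retained (n=10): Σ = 2774, mean = 2774/10 = 277.400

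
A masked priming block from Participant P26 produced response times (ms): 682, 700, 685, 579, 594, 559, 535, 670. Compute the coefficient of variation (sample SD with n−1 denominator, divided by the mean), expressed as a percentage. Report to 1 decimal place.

n = 8, Σ = 5004, M = 625.5000
Σ(x−M)² = 30030.000; s = √(30030.000/7) = 65.4981
CV = 65.4981 / 625.5000 = 0.10471 = 10.471%

10.5%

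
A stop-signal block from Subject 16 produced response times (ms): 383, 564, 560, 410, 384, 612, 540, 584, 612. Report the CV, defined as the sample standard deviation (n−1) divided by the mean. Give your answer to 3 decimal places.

n = 9, Σ = 4649, M = 516.5556
Σ(x−M)² = 74218.222; s = √(74218.222/8) = 96.3186
CV = 96.3186 / 516.5556 = 0.18646

0.186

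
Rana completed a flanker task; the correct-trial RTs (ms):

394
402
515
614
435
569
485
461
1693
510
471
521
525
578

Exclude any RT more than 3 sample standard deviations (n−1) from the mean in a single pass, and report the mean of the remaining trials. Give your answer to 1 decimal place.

n = 14, ΣRT = 8173, M = 583.786
Σ(x−M)² = 1377852.36; s = √(1377852.36/13) = 325.559
Cutoffs: 583.786 ± 3·325.559 → [-392.9, 1560.5]
Outside: 1693 → excluded.
Retained (n=13): Σ = 6480, mean = 6480/13 = 498.462

498.5 ms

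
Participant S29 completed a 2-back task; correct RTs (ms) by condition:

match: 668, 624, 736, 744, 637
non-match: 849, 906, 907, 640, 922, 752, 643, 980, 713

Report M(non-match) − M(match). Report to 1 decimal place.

M(match) = 3409/5 = 681.800
M(non-match) = 7312/9 = 812.444
Difference = 812.444 − 681.800 = 130.644 ms

130.6 ms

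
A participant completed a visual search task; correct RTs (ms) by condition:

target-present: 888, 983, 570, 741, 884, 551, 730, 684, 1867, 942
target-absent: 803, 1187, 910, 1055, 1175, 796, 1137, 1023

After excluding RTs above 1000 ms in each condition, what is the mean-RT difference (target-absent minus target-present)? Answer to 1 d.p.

target-present: exclude 1867
target-absent: exclude 1187, 1055, 1175, 1137, 1023
M(target-present) = 6973/9 = 774.778
M(target-absent) = 2509/3 = 836.333
Difference = 836.333 − 774.778 = 61.556 ms

61.6 ms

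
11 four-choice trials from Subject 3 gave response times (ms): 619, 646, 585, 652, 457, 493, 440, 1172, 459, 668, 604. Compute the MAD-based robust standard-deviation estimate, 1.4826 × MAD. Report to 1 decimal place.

94.9 ms

Sorted: 440, 457, 459, 493, 585, 604, 619, 646, 652, 668, 1172 → median = 604
|x − 604| sorted: 0, 15, 19, 42, 48, 64, 111, 145, 147, 164, 568 → MAD = 64
Robust SD ≈ 1.4826 × 64 = 94.886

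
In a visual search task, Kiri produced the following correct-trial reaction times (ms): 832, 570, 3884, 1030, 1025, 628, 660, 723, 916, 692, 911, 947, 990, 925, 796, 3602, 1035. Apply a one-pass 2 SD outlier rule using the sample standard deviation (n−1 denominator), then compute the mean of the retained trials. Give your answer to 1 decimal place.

845.3 ms

n = 17, ΣRT = 20166, M = 1186.235
Σ(x−M)² = 15204817.06; s = √(15204817.06/16) = 974.834
Cutoffs: 1186.235 ± 2·974.834 → [-763.4, 3135.9]
Outside: 3602, 3884 → excluded.
Retained (n=15): Σ = 12680, mean = 12680/15 = 845.333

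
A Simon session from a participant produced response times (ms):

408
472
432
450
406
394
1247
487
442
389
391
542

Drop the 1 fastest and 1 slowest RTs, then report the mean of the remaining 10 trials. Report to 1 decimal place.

Sorted: 389, 391, 394, 406, 408, 432, 442, 450, 472, 487, 542, 1247
Drop lowest 1 (389) and highest 1 (1247)
Remaining (n=10): Σ = 4424, mean = 4424/10 = 442.400

442.4 ms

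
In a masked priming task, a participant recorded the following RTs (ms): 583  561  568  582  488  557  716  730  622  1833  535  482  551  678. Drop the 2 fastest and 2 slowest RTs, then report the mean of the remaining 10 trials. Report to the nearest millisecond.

Sorted: 482, 488, 535, 551, 557, 561, 568, 582, 583, 622, 678, 716, 730, 1833
Drop lowest 2 (482, 488) and highest 2 (730, 1833)
Remaining (n=10): Σ = 5953, mean = 5953/10 = 595.300

595 ms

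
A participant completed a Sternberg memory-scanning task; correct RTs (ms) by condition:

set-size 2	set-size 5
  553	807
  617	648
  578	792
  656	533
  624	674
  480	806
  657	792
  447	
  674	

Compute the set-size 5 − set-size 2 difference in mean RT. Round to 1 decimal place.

134.4 ms

M(set-size 2) = 5286/9 = 587.333
M(set-size 5) = 5052/7 = 721.714
Difference = 721.714 − 587.333 = 134.381 ms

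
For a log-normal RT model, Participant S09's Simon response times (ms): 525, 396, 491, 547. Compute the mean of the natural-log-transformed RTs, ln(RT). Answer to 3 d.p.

ln(RT): 6.2634, 5.9814, 6.1964, 6.3044
Σ ln(RT) = 24.7457
Mean = 24.7457/4 = 6.18643

6.186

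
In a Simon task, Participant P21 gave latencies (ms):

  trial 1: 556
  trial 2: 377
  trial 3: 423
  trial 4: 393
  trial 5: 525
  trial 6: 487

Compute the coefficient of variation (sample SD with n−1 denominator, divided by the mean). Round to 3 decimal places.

0.159

n = 6, Σ = 2761, M = 460.1667
Σ(x−M)² = 26916.833; s = √(26916.833/5) = 73.3714
CV = 73.3714 / 460.1667 = 0.15945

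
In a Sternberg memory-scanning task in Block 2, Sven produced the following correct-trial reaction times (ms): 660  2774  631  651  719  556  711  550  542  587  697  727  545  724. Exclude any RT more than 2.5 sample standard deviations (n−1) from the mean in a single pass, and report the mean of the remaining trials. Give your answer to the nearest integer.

638 ms

n = 14, ΣRT = 11074, M = 791.000
Σ(x−M)² = 4301094.00; s = √(4301094.00/13) = 575.199
Cutoffs: 791.000 ± 2.5·575.199 → [-647.0, 2229.0]
Outside: 2774 → excluded.
Retained (n=13): Σ = 8300, mean = 8300/13 = 638.462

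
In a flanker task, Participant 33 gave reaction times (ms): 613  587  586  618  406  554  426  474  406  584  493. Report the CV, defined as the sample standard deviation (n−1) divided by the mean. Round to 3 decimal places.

0.160

n = 11, Σ = 5747, M = 522.4545
Σ(x−M)² = 69956.727; s = √(69956.727/10) = 83.6401
CV = 83.6401 / 522.4545 = 0.16009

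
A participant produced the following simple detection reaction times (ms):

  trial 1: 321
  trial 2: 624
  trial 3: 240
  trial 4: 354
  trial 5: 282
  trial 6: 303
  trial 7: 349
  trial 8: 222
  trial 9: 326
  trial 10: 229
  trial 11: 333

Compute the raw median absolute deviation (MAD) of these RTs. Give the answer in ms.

33 ms

Sorted: 222, 229, 240, 282, 303, 321, 326, 333, 349, 354, 624 → median = 321
|x − 321|: 0, 303, 81, 33, 39, 18, 28, 99, 5, 92, 12
Sorted deviations: 0, 5, 12, 18, 28, 33, 39, 81, 92, 99, 303 → MAD = 33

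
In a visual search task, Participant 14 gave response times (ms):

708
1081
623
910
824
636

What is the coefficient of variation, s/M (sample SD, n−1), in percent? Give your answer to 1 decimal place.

22.3%

n = 6, Σ = 4782, M = 797.0000
Σ(x−M)² = 158272.000; s = √(158272.000/5) = 177.9168
CV = 177.9168 / 797.0000 = 0.22323 = 22.323%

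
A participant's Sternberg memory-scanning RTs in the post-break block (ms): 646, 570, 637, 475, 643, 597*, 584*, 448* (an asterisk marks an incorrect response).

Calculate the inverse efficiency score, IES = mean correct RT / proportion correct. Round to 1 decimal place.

950.7 ms

Correct trials (n=5): 646, 570, 637, 475, 643
Mean correct RT = 2971/5 = 594.2000 ms
Proportion correct = 5/8
IES = 594.2000 / (5/8) = 950.720 ms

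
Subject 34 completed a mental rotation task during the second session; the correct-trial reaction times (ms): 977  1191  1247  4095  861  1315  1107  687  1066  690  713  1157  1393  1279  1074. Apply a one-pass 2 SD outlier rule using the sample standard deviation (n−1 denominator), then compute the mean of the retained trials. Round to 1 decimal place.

n = 15, ΣRT = 18852, M = 1256.800
Σ(x−M)² = 9361054.40; s = √(9361054.40/14) = 817.708
Cutoffs: 1256.800 ± 2·817.708 → [-378.6, 2892.2]
Outside: 4095 → excluded.
Retained (n=14): Σ = 14757, mean = 14757/14 = 1054.071

1054.1 ms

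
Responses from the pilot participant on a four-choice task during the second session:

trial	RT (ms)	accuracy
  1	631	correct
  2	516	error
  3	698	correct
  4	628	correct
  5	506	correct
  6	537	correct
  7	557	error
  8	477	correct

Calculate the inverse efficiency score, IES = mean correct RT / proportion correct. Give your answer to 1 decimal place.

Correct trials (n=6): 631, 698, 628, 506, 537, 477
Mean correct RT = 3477/6 = 579.5000 ms
Proportion correct = 6/8
IES = 579.5000 / (6/8) = 772.667 ms

772.7 ms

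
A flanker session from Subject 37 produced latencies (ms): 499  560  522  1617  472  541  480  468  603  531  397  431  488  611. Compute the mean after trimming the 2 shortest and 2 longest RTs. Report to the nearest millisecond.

Sorted: 397, 431, 468, 472, 480, 488, 499, 522, 531, 541, 560, 603, 611, 1617
Drop lowest 2 (397, 431) and highest 2 (611, 1617)
Remaining (n=10): Σ = 5164, mean = 5164/10 = 516.400

516 ms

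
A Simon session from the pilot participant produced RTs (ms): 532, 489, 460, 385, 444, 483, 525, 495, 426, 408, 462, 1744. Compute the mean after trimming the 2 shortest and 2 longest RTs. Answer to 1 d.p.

Sorted: 385, 408, 426, 444, 460, 462, 483, 489, 495, 525, 532, 1744
Drop lowest 2 (385, 408) and highest 2 (532, 1744)
Remaining (n=8): Σ = 3784, mean = 3784/8 = 473.000

473.0 ms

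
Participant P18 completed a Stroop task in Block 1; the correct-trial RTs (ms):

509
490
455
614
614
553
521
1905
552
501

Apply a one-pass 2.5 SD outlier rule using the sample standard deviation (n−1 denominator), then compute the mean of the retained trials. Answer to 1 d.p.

n = 10, ΣRT = 6714, M = 671.400
Σ(x−M)² = 1714398.40; s = √(1714398.40/9) = 436.450
Cutoffs: 671.400 ± 2.5·436.450 → [-419.7, 1762.5]
Outside: 1905 → excluded.
Retained (n=9): Σ = 4809, mean = 4809/9 = 534.333

534.3 ms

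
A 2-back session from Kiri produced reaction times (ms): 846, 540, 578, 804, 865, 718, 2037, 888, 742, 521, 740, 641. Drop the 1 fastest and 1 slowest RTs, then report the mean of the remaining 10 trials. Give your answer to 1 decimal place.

736.2 ms

Sorted: 521, 540, 578, 641, 718, 740, 742, 804, 846, 865, 888, 2037
Drop lowest 1 (521) and highest 1 (2037)
Remaining (n=10): Σ = 7362, mean = 7362/10 = 736.200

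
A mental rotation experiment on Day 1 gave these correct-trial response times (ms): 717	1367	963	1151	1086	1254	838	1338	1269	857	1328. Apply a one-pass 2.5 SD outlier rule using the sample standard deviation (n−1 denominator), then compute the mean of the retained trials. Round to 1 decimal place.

1106.2 ms

n = 11, ΣRT = 12168, M = 1106.182
Σ(x−M)² = 527721.64; s = √(527721.64/10) = 229.722
Cutoffs: 1106.182 ± 2.5·229.722 → [531.9, 1680.5]
No RTs fall outside the cutoffs; all 11 retained. Mean = 12168/11 = 1106.182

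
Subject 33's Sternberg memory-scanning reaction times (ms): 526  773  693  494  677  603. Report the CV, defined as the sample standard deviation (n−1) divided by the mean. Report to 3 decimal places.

0.170

n = 6, Σ = 3766, M = 627.6667
Σ(x−M)² = 56635.333; s = √(56635.333/5) = 106.4287
CV = 106.4287 / 627.6667 = 0.16956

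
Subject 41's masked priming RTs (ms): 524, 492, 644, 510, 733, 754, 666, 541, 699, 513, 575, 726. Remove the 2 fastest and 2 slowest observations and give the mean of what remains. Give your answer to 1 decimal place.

Sorted: 492, 510, 513, 524, 541, 575, 644, 666, 699, 726, 733, 754
Drop lowest 2 (492, 510) and highest 2 (733, 754)
Remaining (n=8): Σ = 4888, mean = 4888/8 = 611.000

611.0 ms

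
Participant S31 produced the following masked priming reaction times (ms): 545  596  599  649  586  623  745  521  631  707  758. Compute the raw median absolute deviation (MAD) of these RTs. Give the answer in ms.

37 ms

Sorted: 521, 545, 586, 596, 599, 623, 631, 649, 707, 745, 758 → median = 623
|x − 623|: 78, 27, 24, 26, 37, 0, 122, 102, 8, 84, 135
Sorted deviations: 0, 8, 24, 26, 27, 37, 78, 84, 102, 122, 135 → MAD = 37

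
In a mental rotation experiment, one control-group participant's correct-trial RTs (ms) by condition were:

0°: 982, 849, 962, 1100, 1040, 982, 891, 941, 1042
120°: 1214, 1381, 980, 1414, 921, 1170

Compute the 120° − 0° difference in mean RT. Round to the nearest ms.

203 ms

M(0°) = 8789/9 = 976.556
M(120°) = 7080/6 = 1180.000
Difference = 1180.000 − 976.556 = 203.444 ms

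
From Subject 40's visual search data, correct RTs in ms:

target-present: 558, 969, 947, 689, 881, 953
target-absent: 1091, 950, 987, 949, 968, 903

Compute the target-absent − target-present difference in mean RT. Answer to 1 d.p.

M(target-present) = 4997/6 = 832.833
M(target-absent) = 5848/6 = 974.667
Difference = 974.667 − 832.833 = 141.833 ms

141.8 ms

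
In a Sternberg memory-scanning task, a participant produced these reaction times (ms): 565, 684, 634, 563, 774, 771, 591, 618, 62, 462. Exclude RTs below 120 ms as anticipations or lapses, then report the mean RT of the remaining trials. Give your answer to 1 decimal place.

629.1 ms

Excluded: 62
Retained (n=9): Σ = 5662
Mean = 5662/9 = 629.1111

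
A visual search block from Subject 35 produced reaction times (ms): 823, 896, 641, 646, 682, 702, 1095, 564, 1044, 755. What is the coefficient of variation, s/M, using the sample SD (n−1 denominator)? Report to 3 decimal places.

0.226

n = 10, Σ = 7848, M = 784.8000
Σ(x−M)² = 284241.600; s = √(284241.600/9) = 177.7144
CV = 177.7144 / 784.8000 = 0.22645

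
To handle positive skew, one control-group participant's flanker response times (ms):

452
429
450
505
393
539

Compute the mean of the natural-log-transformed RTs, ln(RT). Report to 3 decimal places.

ln(RT): 6.1137, 6.0615, 6.1092, 6.2246, 5.9738, 6.2897
Σ ln(RT) = 36.7725
Mean = 36.7725/6 = 6.12875

6.129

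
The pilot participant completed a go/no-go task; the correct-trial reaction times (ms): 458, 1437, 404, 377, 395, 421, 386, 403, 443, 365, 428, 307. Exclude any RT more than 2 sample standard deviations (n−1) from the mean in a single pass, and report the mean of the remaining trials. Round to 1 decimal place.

n = 12, ΣRT = 5824, M = 485.333
Σ(x−M)² = 1005074.67; s = √(1005074.67/11) = 302.275
Cutoffs: 485.333 ± 2·302.275 → [-119.2, 1089.9]
Outside: 1437 → excluded.
Retained (n=11): Σ = 4387, mean = 4387/11 = 398.818

398.8 ms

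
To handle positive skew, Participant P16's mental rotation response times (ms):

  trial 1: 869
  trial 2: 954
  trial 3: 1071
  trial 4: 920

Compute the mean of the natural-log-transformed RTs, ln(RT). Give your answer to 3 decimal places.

6.857

ln(RT): 6.7673, 6.8607, 6.9763, 6.8244
Σ ln(RT) = 27.4287
Mean = 27.4287/4 = 6.85718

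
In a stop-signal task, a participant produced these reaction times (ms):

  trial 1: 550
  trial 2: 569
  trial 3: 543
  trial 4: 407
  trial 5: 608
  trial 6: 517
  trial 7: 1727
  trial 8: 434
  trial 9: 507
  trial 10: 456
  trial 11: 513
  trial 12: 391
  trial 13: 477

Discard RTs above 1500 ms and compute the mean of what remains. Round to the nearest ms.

Excluded: 1727
Retained (n=12): Σ = 5972
Mean = 5972/12 = 497.6667

498 ms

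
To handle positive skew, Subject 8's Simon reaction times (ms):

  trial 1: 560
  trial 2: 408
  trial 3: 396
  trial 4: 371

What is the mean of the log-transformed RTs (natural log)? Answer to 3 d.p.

ln(RT): 6.3279, 6.0113, 5.9814, 5.9162
Σ ln(RT) = 24.2368
Mean = 24.2368/4 = 6.05921

6.059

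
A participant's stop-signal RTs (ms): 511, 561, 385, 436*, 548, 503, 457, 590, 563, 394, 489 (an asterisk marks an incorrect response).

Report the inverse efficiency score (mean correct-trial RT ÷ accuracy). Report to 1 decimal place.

Correct trials (n=10): 511, 561, 385, 548, 503, 457, 590, 563, 394, 489
Mean correct RT = 5001/10 = 500.1000 ms
Proportion correct = 10/11
IES = 500.1000 / (10/11) = 550.110 ms

550.1 ms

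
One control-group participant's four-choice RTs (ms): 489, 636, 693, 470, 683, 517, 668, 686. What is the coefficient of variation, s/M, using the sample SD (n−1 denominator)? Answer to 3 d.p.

0.159

n = 8, Σ = 4842, M = 605.2500
Σ(x−M)² = 64743.500; s = √(64743.500/7) = 96.1721
CV = 96.1721 / 605.2500 = 0.15890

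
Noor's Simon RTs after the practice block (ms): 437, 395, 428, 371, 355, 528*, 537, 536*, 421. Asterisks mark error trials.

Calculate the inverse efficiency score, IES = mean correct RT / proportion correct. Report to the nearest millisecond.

541 ms

Correct trials (n=7): 437, 395, 428, 371, 355, 537, 421
Mean correct RT = 2944/7 = 420.5714 ms
Proportion correct = 7/9
IES = 420.5714 / (7/9) = 540.735 ms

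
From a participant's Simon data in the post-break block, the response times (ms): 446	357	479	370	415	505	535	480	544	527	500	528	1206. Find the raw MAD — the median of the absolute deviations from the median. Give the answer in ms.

Sorted: 357, 370, 415, 446, 479, 480, 500, 505, 527, 528, 535, 544, 1206 → median = 500
|x − 500|: 54, 143, 21, 130, 85, 5, 35, 20, 44, 27, 0, 28, 706
Sorted deviations: 0, 5, 20, 21, 27, 28, 35, 44, 54, 85, 130, 143, 706 → MAD = 35

35 ms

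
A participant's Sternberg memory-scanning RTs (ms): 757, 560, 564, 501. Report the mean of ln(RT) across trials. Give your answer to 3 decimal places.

6.377

ln(RT): 6.6294, 6.3279, 6.3351, 6.2166
Σ ln(RT) = 25.5090
Mean = 25.5090/4 = 6.37724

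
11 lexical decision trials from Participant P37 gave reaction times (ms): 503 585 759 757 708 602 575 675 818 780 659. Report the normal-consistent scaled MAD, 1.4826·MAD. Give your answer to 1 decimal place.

124.5 ms

Sorted: 503, 575, 585, 602, 659, 675, 708, 757, 759, 780, 818 → median = 675
|x − 675| sorted: 0, 16, 33, 73, 82, 84, 90, 100, 105, 143, 172 → MAD = 84
Robust SD ≈ 1.4826 × 84 = 124.538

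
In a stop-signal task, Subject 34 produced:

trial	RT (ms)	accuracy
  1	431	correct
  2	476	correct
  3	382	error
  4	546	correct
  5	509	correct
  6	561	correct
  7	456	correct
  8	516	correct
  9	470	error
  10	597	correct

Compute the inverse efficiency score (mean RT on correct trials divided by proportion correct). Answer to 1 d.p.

639.4 ms

Correct trials (n=8): 431, 476, 546, 509, 561, 456, 516, 597
Mean correct RT = 4092/8 = 511.5000 ms
Proportion correct = 8/10
IES = 511.5000 / (8/10) = 639.375 ms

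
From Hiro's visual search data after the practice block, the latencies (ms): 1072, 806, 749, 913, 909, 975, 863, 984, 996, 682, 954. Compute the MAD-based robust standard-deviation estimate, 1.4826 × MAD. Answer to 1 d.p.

Sorted: 682, 749, 806, 863, 909, 913, 954, 975, 984, 996, 1072 → median = 913
|x − 913| sorted: 0, 4, 41, 50, 62, 71, 83, 107, 159, 164, 231 → MAD = 71
Robust SD ≈ 1.4826 × 71 = 105.265

105.3 ms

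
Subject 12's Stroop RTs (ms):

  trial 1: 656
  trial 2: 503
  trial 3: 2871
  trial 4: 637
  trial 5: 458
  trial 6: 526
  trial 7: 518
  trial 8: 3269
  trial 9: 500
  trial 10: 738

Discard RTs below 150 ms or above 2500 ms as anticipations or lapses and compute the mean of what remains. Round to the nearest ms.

Excluded: 2871, 3269
Retained (n=8): Σ = 4536
Mean = 4536/8 = 567.0000

567 ms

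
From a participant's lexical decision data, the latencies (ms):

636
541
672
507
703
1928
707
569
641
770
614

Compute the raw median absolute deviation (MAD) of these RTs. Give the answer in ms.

Sorted: 507, 541, 569, 614, 636, 641, 672, 703, 707, 770, 1928 → median = 641
|x − 641|: 5, 100, 31, 134, 62, 1287, 66, 72, 0, 129, 27
Sorted deviations: 0, 5, 27, 31, 62, 66, 72, 100, 129, 134, 1287 → MAD = 66

66 ms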